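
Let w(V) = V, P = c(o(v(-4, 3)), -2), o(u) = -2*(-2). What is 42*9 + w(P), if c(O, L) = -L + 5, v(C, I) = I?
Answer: 385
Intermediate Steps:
o(u) = 4
c(O, L) = 5 - L
P = 7 (P = 5 - 1*(-2) = 5 + 2 = 7)
42*9 + w(P) = 42*9 + 7 = 378 + 7 = 385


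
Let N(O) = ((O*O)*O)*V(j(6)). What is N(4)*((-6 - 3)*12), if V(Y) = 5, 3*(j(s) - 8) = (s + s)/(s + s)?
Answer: -34560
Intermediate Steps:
j(s) = 25/3 (j(s) = 8 + ((s + s)/(s + s))/3 = 8 + ((2*s)/((2*s)))/3 = 8 + ((2*s)*(1/(2*s)))/3 = 8 + (⅓)*1 = 8 + ⅓ = 25/3)
N(O) = 5*O³ (N(O) = ((O*O)*O)*5 = (O²*O)*5 = O³*5 = 5*O³)
N(4)*((-6 - 3)*12) = (5*4³)*((-6 - 3)*12) = (5*64)*(-9*12) = 320*(-108) = -34560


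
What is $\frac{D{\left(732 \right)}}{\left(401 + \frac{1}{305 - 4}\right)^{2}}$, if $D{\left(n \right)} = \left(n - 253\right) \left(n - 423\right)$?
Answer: $\frac{4469981537}{4856324268} \approx 0.92045$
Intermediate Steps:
$D{\left(n \right)} = \left(-423 + n\right) \left(-253 + n\right)$ ($D{\left(n \right)} = \left(-253 + n\right) \left(-423 + n\right) = \left(-423 + n\right) \left(-253 + n\right)$)
$\frac{D{\left(732 \right)}}{\left(401 + \frac{1}{305 - 4}\right)^{2}} = \frac{107019 + 732^{2} - 494832}{\left(401 + \frac{1}{305 - 4}\right)^{2}} = \frac{107019 + 535824 - 494832}{\left(401 + \frac{1}{301}\right)^{2}} = \frac{148011}{\left(401 + \frac{1}{301}\right)^{2}} = \frac{148011}{\left(\frac{120702}{301}\right)^{2}} = \frac{148011}{\frac{14568972804}{90601}} = 148011 \cdot \frac{90601}{14568972804} = \frac{4469981537}{4856324268}$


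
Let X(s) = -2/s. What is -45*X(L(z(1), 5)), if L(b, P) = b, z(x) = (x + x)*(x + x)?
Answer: 45/2 ≈ 22.500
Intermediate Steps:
z(x) = 4*x² (z(x) = (2*x)*(2*x) = 4*x²)
-45*X(L(z(1), 5)) = -(-90)/(4*1²) = -(-90)/(4*1) = -(-90)/4 = -45*(-½) = 45/2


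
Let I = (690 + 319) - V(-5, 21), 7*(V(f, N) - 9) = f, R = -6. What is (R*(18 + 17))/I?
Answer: -98/467 ≈ -0.20985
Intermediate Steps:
V(f, N) = 9 + f/7
I = 7005/7 (I = (690 + 319) - (9 + (⅐)*(-5)) = 1009 - (9 - 5/7) = 1009 - 1*58/7 = 1009 - 58/7 = 7005/7 ≈ 1000.7)
(R*(18 + 17))/I = (-6*(18 + 17))/(7005/7) = -6*35*(7/7005) = -210*7/7005 = -98/467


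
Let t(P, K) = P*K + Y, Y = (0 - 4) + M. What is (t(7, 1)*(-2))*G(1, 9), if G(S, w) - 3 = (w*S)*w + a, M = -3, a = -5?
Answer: 0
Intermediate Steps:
G(S, w) = -2 + S*w² (G(S, w) = 3 + ((w*S)*w - 5) = 3 + ((S*w)*w - 5) = 3 + (S*w² - 5) = 3 + (-5 + S*w²) = -2 + S*w²)
Y = -7 (Y = (0 - 4) - 3 = -4 - 3 = -7)
t(P, K) = -7 + K*P (t(P, K) = P*K - 7 = K*P - 7 = -7 + K*P)
(t(7, 1)*(-2))*G(1, 9) = ((-7 + 1*7)*(-2))*(-2 + 1*9²) = ((-7 + 7)*(-2))*(-2 + 1*81) = (0*(-2))*(-2 + 81) = 0*79 = 0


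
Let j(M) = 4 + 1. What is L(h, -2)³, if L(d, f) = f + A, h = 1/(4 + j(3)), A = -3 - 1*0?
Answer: -125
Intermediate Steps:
A = -3 (A = -3 + 0 = -3)
j(M) = 5
h = ⅑ (h = 1/(4 + 5) = 1/9 = ⅑ ≈ 0.11111)
L(d, f) = -3 + f (L(d, f) = f - 3 = -3 + f)
L(h, -2)³ = (-3 - 2)³ = (-5)³ = -125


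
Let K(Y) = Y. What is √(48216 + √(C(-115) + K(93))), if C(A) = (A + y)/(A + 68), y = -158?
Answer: √(106509144 + 282*√6063)/47 ≈ 219.60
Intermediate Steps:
C(A) = (-158 + A)/(68 + A) (C(A) = (A - 158)/(A + 68) = (-158 + A)/(68 + A))
√(48216 + √(C(-115) + K(93))) = √(48216 + √((-158 - 115)/(68 - 115) + 93)) = √(48216 + √(-273/(-47) + 93)) = √(48216 + √(-1/47*(-273) + 93)) = √(48216 + √(273/47 + 93)) = √(48216 + √(4644/47)) = √(48216 + 6*√6063/47)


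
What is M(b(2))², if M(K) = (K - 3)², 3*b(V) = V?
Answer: 2401/81 ≈ 29.642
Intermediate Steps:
b(V) = V/3
M(K) = (-3 + K)²
M(b(2))² = ((-3 + (⅓)*2)²)² = ((-3 + ⅔)²)² = ((-7/3)²)² = (49/9)² = 2401/81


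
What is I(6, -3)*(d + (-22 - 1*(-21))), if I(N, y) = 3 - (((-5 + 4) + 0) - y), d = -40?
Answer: -41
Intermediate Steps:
I(N, y) = 4 + y (I(N, y) = 3 - ((-1 + 0) - y) = 3 - (-1 - y) = 3 + (1 + y) = 4 + y)
I(6, -3)*(d + (-22 - 1*(-21))) = (4 - 3)*(-40 + (-22 - 1*(-21))) = 1*(-40 + (-22 + 21)) = 1*(-40 - 1) = 1*(-41) = -41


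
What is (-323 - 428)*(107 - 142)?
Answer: 26285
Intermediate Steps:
(-323 - 428)*(107 - 142) = -751*(-35) = 26285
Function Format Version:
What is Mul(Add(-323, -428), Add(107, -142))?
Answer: 26285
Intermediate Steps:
Mul(Add(-323, -428), Add(107, -142)) = Mul(-751, -35) = 26285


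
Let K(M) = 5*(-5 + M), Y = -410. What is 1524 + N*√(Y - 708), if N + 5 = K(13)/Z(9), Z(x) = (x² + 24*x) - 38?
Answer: 1524 - 1255*I*√1118/259 ≈ 1524.0 - 162.02*I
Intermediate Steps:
K(M) = -25 + 5*M
Z(x) = -38 + x² + 24*x
N = -1255/259 (N = -5 + (-25 + 5*13)/(-38 + 9² + 24*9) = -5 + (-25 + 65)/(-38 + 81 + 216) = -5 + 40/259 = -1255/259 ≈ -4.8456)
1524 + N*√(Y - 708) = 1524 - 1255*√(-410 - 708)/259 = 1524 - 1255*I*√1118/259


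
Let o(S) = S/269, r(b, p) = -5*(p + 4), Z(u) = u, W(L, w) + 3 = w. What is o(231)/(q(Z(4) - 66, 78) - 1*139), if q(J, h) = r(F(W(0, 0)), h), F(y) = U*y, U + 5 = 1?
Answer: -77/49227 ≈ -0.0015642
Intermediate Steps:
U = -4 (U = -5 + 1 = -4)
W(L, w) = -3 + w
F(y) = -4*y
r(b, p) = -20 - 5*p (r(b, p) = -5*(4 + p) = -20 - 5*p)
o(S) = S/269 (o(S) = S*(1/269) = S/269)
q(J, h) = -20 - 5*h
o(231)/(q(Z(4) - 66, 78) - 1*139) = ((1/269)*231)/((-20 - 5*78) - 1*139) = 231/(269*((-20 - 390) - 139)) = 231/(269*(-410 - 139)) = (231/269)/(-549) = (231/269)*(-1/549) = -77/49227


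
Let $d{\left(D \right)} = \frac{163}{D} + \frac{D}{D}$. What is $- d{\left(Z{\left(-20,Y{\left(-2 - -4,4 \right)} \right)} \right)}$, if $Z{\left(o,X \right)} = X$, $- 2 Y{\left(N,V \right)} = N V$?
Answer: $\frac{159}{4} \approx 39.75$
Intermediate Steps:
$Y{\left(N,V \right)} = - \frac{N V}{2}$
$d{\left(D \right)} = 1 + \frac{163}{D}$ ($d{\left(D \right)} = \frac{163}{D} + 1 = 1 + \frac{163}{D}$)
$- d{\left(Z{\left(-20,Y{\left(-2 - -4,4 \right)} \right)} \right)} = - \frac{163 - \frac{1}{2} \left(-2 - -4\right) 4}{\left(- \frac{1}{2}\right) \left(-2 - -4\right) 4} = - \frac{163 - \frac{1}{2} \left(-2 + 4\right) 4}{\left(- \frac{1}{2}\right) \left(-2 + 4\right) 4} = - \frac{163 - 1 \cdot 4}{\left(- \frac{1}{2}\right) 2 \cdot 4} = - \frac{163 - 4}{-4} = - \frac{\left(-1\right) 159}{4} = \left(-1\right) \left(- \frac{159}{4}\right) = \frac{159}{4}$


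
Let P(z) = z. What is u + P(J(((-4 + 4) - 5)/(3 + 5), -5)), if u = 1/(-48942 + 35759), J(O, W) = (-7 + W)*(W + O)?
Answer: 1779703/26366 ≈ 67.500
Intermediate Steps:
J(O, W) = (-7 + W)*(O + W)
u = -1/13183 (u = 1/(-13183) = -1/13183 ≈ -7.5855e-5)
u + P(J(((-4 + 4) - 5)/(3 + 5), -5)) = -1/13183 + ((-5)**2 - 7*((-4 + 4) - 5)/(3 + 5) - 7*(-5) + (((-4 + 4) - 5)/(3 + 5))*(-5)) = -1/13183 + (25 - 7*(0 - 5)/8 + 35 + ((0 - 5)/8)*(-5)) = -1/13183 + (25 - (-35)/8 + 35 - 5*1/8*(-5)) = -1/13183 + (25 - 7*(-5/8) + 35 - 5/8*(-5)) = -1/13183 + (25 + 35/8 + 35 + 25/8) = -1/13183 + 135/2 = 1779703/26366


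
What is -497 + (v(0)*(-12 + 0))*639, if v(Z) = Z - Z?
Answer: -497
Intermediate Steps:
v(Z) = 0
-497 + (v(0)*(-12 + 0))*639 = -497 + (0*(-12 + 0))*639 = -497 + (0*(-12))*639 = -497 + 0*639 = -497 + 0 = -497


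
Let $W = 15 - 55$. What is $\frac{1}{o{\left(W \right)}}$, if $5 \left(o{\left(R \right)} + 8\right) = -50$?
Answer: $- \frac{1}{18} \approx -0.055556$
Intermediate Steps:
$W = -40$ ($W = 15 - 55 = -40$)
$o{\left(R \right)} = -18$ ($o{\left(R \right)} = -8 + \frac{1}{5} \left(-50\right) = -8 - 10 = -18$)
$\frac{1}{o{\left(W \right)}} = \frac{1}{-18} = - \frac{1}{18}$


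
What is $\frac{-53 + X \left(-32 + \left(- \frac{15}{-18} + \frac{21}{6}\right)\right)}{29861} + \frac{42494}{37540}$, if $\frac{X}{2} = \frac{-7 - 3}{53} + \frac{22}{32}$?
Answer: $\frac{134184081029}{118824085640} \approx 1.1293$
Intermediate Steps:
$X = \frac{423}{424}$ ($X = 2 \left(\frac{-7 - 3}{53} + \frac{22}{32}\right) = 2 \left(\left(-7 - 3\right) \frac{1}{53} + 22 \cdot \frac{1}{32}\right) = 2 \left(\left(-10\right) \frac{1}{53} + \frac{11}{16}\right) = 2 \left(- \frac{10}{53} + \frac{11}{16}\right) = 2 \cdot \frac{423}{848} = \frac{423}{424} \approx 0.99764$)
$\frac{-53 + X \left(-32 + \left(- \frac{15}{-18} + \frac{21}{6}\right)\right)}{29861} + \frac{42494}{37540} = \frac{-53 + \frac{423 \left(-32 + \left(- \frac{15}{-18} + \frac{21}{6}\right)\right)}{424}}{29861} + \frac{42494}{37540} = \left(-53 + \frac{423 \left(-32 + \left(\left(-15\right) \left(- \frac{1}{18}\right) + 21 \cdot \frac{1}{6}\right)\right)}{424}\right) \frac{1}{29861} + 42494 \cdot \frac{1}{37540} = \left(-53 + \frac{423 \left(-32 + \left(\frac{5}{6} + \frac{7}{2}\right)\right)}{424}\right) \frac{1}{29861} + \frac{21247}{18770} = \left(-53 + \frac{423 \left(-32 + \frac{13}{3}\right)}{424}\right) \frac{1}{29861} + \frac{21247}{18770} = \left(-53 + \frac{423}{424} \left(- \frac{83}{3}\right)\right) \frac{1}{29861} + \frac{21247}{18770} = \left(-53 - \frac{11703}{424}\right) \frac{1}{29861} + \frac{21247}{18770} = \left(- \frac{34175}{424}\right) \frac{1}{29861} + \frac{21247}{18770} = - \frac{34175}{12661064} + \frac{21247}{18770} = \frac{134184081029}{118824085640}$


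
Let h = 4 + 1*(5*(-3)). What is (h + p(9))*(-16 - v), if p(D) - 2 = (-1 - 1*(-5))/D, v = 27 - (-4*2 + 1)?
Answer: 3850/9 ≈ 427.78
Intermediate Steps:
v = 34 (v = 27 - (-8 + 1) = 27 - 1*(-7) = 27 + 7 = 34)
h = -11 (h = 4 + 1*(-15) = 4 - 15 = -11)
p(D) = 2 + 4/D (p(D) = 2 + (-1 - 1*(-5))/D = 2 + (-1 + 5)/D = 2 + 4/D)
(h + p(9))*(-16 - v) = (-11 + (2 + 4/9))*(-16 - 1*34) = (-11 + (2 + 4*(1/9)))*(-16 - 34) = (-11 + (2 + 4/9))*(-50) = (-11 + 22/9)*(-50) = -77/9*(-50) = 3850/9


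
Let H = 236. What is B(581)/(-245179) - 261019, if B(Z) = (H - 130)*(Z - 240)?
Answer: -187672767/719 ≈ -2.6102e+5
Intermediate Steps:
B(Z) = -25440 + 106*Z (B(Z) = (236 - 130)*(Z - 240) = 106*(-240 + Z) = -25440 + 106*Z)
B(581)/(-245179) - 261019 = (-25440 + 106*581)/(-245179) - 261019 = (-25440 + 61586)*(-1/245179) - 261019 = 36146*(-1/245179) - 261019 = -106/719 - 261019 = -187672767/719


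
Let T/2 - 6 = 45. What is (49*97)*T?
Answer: 484806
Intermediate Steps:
T = 102 (T = 12 + 2*45 = 12 + 90 = 102)
(49*97)*T = (49*97)*102 = 4753*102 = 484806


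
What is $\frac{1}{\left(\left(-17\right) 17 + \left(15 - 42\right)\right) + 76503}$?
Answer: $\frac{1}{76187} \approx 1.3126 \cdot 10^{-5}$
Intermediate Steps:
$\frac{1}{\left(\left(-17\right) 17 + \left(15 - 42\right)\right) + 76503} = \frac{1}{\left(-289 - 27\right) + 76503} = \frac{1}{-316 + 76503} = \frac{1}{76187}$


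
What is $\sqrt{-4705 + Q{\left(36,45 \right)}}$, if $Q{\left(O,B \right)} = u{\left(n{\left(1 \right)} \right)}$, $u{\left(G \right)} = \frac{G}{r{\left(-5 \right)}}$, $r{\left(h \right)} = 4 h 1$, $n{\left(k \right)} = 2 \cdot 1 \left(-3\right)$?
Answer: $\frac{i \sqrt{470470}}{10} \approx 68.591 i$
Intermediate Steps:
$n{\left(k \right)} = -6$ ($n{\left(k \right)} = 2 \left(-3\right) = -6$)
$r{\left(h \right)} = 4 h$
$u{\left(G \right)} = - \frac{G}{20}$ ($u{\left(G \right)} = \frac{G}{4 \left(-5\right)} = \frac{G}{-20} = G \left(- \frac{1}{20}\right) = - \frac{G}{20}$)
$Q{\left(O,B \right)} = \frac{3}{10}$ ($Q{\left(O,B \right)} = \left(- \frac{1}{20}\right) \left(-6\right) = \frac{3}{10}$)
$\sqrt{-4705 + Q{\left(36,45 \right)}} = \sqrt{-4705 + \frac{3}{10}} = \sqrt{- \frac{47047}{10}} = \frac{i \sqrt{470470}}{10}$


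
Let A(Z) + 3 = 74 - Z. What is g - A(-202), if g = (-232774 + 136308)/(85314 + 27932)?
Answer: -15506312/56623 ≈ -273.85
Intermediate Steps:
A(Z) = 71 - Z (A(Z) = -3 + (74 - Z) = 71 - Z)
g = -48233/56623 (g = -96466/113246 = -96466*1/113246 = -48233/56623 ≈ -0.85183)
g - A(-202) = -48233/56623 - (71 - 1*(-202)) = -48233/56623 - (71 + 202) = -48233/56623 - 1*273 = -48233/56623 - 273 = -15506312/56623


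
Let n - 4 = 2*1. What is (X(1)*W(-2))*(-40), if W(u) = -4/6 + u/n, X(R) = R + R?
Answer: 80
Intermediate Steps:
n = 6 (n = 4 + 2*1 = 4 + 2 = 6)
X(R) = 2*R
W(u) = -⅔ + u/6 (W(u) = -4/6 + u/6 = -4*⅙ + u*(⅙) = -⅔ + u/6)
(X(1)*W(-2))*(-40) = ((2*1)*(-⅔ + (⅙)*(-2)))*(-40) = (2*(-⅔ - ⅓))*(-40) = (2*(-1))*(-40) = -2*(-40) = 80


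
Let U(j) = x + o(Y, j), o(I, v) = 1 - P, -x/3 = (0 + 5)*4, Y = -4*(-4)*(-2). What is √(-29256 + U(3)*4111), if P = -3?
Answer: 4*I*√16217 ≈ 509.38*I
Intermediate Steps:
Y = -32 (Y = 16*(-2) = -32)
x = -60 (x = -3*(0 + 5)*4 = -15*4 = -3*20 = -60)
o(I, v) = 4 (o(I, v) = 1 - 1*(-3) = 1 + 3 = 4)
U(j) = -56 (U(j) = -60 + 4 = -56)
√(-29256 + U(3)*4111) = √(-29256 - 56*4111) = √(-29256 - 230216) = √(-259472) = 4*I*√16217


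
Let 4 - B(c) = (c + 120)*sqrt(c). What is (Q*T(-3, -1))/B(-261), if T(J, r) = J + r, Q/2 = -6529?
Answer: 208928/5188957 - 22094136*I*sqrt(29)/5188957 ≈ 0.040264 - 22.93*I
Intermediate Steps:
Q = -13058 (Q = 2*(-6529) = -13058)
B(c) = 4 - sqrt(c)*(120 + c) (B(c) = 4 - (c + 120)*sqrt(c) = 4 - (120 + c)*sqrt(c) = 4 - sqrt(c)*(120 + c))
(Q*T(-3, -1))/B(-261) = (-13058*(-3 - 1))/(4 - (-261)**(3/2) - 360*I*sqrt(29)) = (-13058*(-4))/(4 - (-783)*I*sqrt(29) - 360*I*sqrt(29)) = 52232/(4 + 783*I*sqrt(29) - 360*I*sqrt(29)) = 52232/(4 + 423*I*sqrt(29))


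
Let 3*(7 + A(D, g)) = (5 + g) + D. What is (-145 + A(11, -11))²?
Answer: 203401/9 ≈ 22600.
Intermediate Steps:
A(D, g) = -16/3 + D/3 + g/3 (A(D, g) = -7 + ((5 + g) + D)/3 = -7 + (5 + D + g)/3 = -7 + (5/3 + D/3 + g/3) = -16/3 + D/3 + g/3)
(-145 + A(11, -11))² = (-145 + (-16/3 + (⅓)*11 + (⅓)*(-11)))² = (-145 + (-16/3 + 11/3 - 11/3))² = (-145 - 16/3)² = (-451/3)² = 203401/9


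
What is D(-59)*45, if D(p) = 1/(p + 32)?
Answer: -5/3 ≈ -1.6667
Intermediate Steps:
D(p) = 1/(32 + p)
D(-59)*45 = 45/(32 - 59) = 45/(-27) = -1/27*45 = -5/3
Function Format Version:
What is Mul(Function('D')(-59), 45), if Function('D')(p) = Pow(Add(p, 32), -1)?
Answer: Rational(-5, 3) ≈ -1.6667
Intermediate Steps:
Function('D')(p) = Pow(Add(32, p), -1)
Mul(Function('D')(-59), 45) = Mul(Pow(Add(32, -59), -1), 45) = Mul(Pow(-27, -1), 45) = Mul(Rational(-1, 27), 45) = Rational(-5, 3)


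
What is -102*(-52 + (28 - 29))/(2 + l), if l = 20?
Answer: 2703/11 ≈ 245.73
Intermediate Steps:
-102*(-52 + (28 - 29))/(2 + l) = -102*(-52 + (28 - 29))/(2 + 20) = -102*(-52 - 1)/22 = -(-5406)/22 = -102*(-53/22) = 2703/11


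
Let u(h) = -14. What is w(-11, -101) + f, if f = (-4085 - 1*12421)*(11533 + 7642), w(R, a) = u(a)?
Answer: -316502564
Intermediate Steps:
w(R, a) = -14
f = -316502550 (f = (-4085 - 12421)*19175 = -16506*19175 = -316502550)
w(-11, -101) + f = -14 - 316502550 = -316502564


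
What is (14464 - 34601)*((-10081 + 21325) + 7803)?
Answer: -383549439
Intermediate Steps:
(14464 - 34601)*((-10081 + 21325) + 7803) = -20137*(11244 + 7803) = -20137*19047 = -383549439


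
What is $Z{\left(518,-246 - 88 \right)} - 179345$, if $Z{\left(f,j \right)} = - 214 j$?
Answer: $-107869$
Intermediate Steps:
$Z{\left(518,-246 - 88 \right)} - 179345 = - 214 \left(-246 - 88\right) - 179345 = \left(-214\right) \left(-334\right) - 179345 = 71476 - 179345 = -107869$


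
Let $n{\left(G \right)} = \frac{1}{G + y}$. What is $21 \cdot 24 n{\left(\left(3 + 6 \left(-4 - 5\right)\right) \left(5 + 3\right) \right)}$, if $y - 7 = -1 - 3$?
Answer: $- \frac{56}{45} \approx -1.2444$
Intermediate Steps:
$y = 3$ ($y = 7 - 4 = 3$)
$n{\left(G \right)} = \frac{1}{3 + G}$ ($n{\left(G \right)} = \frac{1}{G + 3} = \frac{1}{3 + G}$)
$21 \cdot 24 n{\left(\left(3 + 6 \left(-4 - 5\right)\right) \left(5 + 3\right) \right)} = \frac{21 \cdot 24}{3 + \left(3 + 6 \left(-4 - 5\right)\right) \left(5 + 3\right)} = \frac{504}{3 + \left(3 + 6 \left(-9\right)\right) 8} = \frac{504}{3 + \left(3 - 54\right) 8} = \frac{504}{3 - 408} = \frac{504}{-405} = 504 \left(- \frac{1}{405}\right) = - \frac{56}{45}$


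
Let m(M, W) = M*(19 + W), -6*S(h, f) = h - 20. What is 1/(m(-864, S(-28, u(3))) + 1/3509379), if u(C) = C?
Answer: -3509379/81866793311 ≈ -4.2867e-5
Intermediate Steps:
S(h, f) = 10/3 - h/6 (S(h, f) = -(h - 20)/6 = -(-20 + h)/6 = 10/3 - h/6)
1/(m(-864, S(-28, u(3))) + 1/3509379) = 1/(-864*(19 + (10/3 - 1/6*(-28))) + 1/3509379) = 1/(-864*(19 + (10/3 + 14/3)) + 1/3509379) = 1/(-864*(19 + 8) + 1/3509379) = 1/(-864*27 + 1/3509379) = 1/(-23328 + 1/3509379) = 1/(-81866793311/3509379) = -3509379/81866793311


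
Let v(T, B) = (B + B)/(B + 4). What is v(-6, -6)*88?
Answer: 528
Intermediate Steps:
v(T, B) = 2*B/(4 + B) (v(T, B) = (2*B)/(4 + B) = 2*B/(4 + B))
v(-6, -6)*88 = (2*(-6)/(4 - 6))*88 = (2*(-6)/(-2))*88 = (2*(-6)*(-1/2))*88 = 6*88 = 528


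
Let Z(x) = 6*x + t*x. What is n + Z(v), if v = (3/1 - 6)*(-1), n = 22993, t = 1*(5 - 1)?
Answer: 23023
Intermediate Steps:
t = 4 (t = 1*4 = 4)
v = 3 (v = (3*1 - 6)*(-1) = (3 - 6)*(-1) = -3*(-1) = 3)
Z(x) = 10*x (Z(x) = 6*x + 4*x = 10*x)
n + Z(v) = 22993 + 10*3 = 22993 + 30 = 23023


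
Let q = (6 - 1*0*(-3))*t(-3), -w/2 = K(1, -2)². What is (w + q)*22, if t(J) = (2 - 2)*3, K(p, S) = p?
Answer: -44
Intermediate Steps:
t(J) = 0 (t(J) = 0*3 = 0)
w = -2 (w = -2*1² = -2*1 = -2)
q = 0 (q = (6 - 1*0*(-3))*0 = (6 + 0*(-3))*0 = (6 + 0)*0 = 6*0 = 0)
(w + q)*22 = (-2 + 0)*22 = -2*22 = -44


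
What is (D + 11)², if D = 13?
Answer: 576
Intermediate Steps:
(D + 11)² = (13 + 11)² = 24² = 576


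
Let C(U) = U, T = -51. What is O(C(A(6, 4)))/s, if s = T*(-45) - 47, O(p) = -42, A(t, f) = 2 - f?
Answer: -21/1124 ≈ -0.018683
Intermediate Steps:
s = 2248 (s = -51*(-45) - 47 = 2295 - 47 = 2248)
O(C(A(6, 4)))/s = -42/2248 = -42*1/2248 = -21/1124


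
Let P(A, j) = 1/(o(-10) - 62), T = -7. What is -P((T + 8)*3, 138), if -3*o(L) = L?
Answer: 3/176 ≈ 0.017045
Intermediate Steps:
o(L) = -L/3
P(A, j) = -3/176 (P(A, j) = 1/(-⅓*(-10) - 62) = 1/(10/3 - 62) = 1/(-176/3) = -3/176)
-P((T + 8)*3, 138) = -1*(-3/176) = 3/176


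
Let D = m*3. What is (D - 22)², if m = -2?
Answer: 784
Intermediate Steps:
D = -6 (D = -2*3 = -6)
(D - 22)² = (-6 - 22)² = (-28)² = 784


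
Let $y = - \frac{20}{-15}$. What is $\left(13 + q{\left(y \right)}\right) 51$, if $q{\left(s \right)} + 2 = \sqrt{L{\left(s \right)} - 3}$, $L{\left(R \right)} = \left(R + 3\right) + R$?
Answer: $561 + 34 \sqrt{6} \approx 644.28$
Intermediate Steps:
$L{\left(R \right)} = 3 + 2 R$ ($L{\left(R \right)} = \left(3 + R\right) + R = 3 + 2 R$)
$y = \frac{4}{3}$ ($y = \left(-20\right) \left(- \frac{1}{15}\right) = \frac{4}{3} \approx 1.3333$)
$q{\left(s \right)} = -2 + \sqrt{2} \sqrt{s}$ ($q{\left(s \right)} = -2 + \sqrt{\left(3 + 2 s\right) - 3} = -2 + \sqrt{2 s} = -2 + \sqrt{2} \sqrt{s}$)
$\left(13 + q{\left(y \right)}\right) 51 = \left(13 - \left(2 - \sqrt{2} \sqrt{\frac{4}{3}}\right)\right) 51 = \left(13 - \left(2 - \sqrt{2} \frac{2 \sqrt{3}}{3}\right)\right) 51 = \left(13 - \left(2 - \frac{2 \sqrt{6}}{3}\right)\right) 51 = \left(11 + \frac{2 \sqrt{6}}{3}\right) 51 = 561 + 34 \sqrt{6}$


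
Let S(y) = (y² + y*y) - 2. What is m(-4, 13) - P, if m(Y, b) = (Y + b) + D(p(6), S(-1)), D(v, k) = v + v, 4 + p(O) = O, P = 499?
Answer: -486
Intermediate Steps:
p(O) = -4 + O
S(y) = -2 + 2*y² (S(y) = (y² + y²) - 2 = 2*y² - 2 = -2 + 2*y²)
D(v, k) = 2*v
m(Y, b) = 4 + Y + b (m(Y, b) = (Y + b) + 2*(-4 + 6) = (Y + b) + 2*2 = (Y + b) + 4 = 4 + Y + b)
m(-4, 13) - P = (4 - 4 + 13) - 1*499 = 13 - 499 = -486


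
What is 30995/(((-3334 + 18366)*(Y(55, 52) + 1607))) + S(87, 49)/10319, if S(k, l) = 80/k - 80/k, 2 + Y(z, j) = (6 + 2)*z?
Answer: 6199/6148088 ≈ 0.0010083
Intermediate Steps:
Y(z, j) = -2 + 8*z (Y(z, j) = -2 + (6 + 2)*z = -2 + 8*z)
S(k, l) = 0
30995/(((-3334 + 18366)*(Y(55, 52) + 1607))) + S(87, 49)/10319 = 30995/(((-3334 + 18366)*((-2 + 8*55) + 1607))) + 0/10319 = 30995/((15032*((-2 + 440) + 1607))) + 0*(1/10319) = 30995/((15032*(438 + 1607))) + 0 = 30995/((15032*2045)) + 0 = 30995/30740440 + 0 = 30995*(1/30740440) + 0 = 6199/6148088 + 0 = 6199/6148088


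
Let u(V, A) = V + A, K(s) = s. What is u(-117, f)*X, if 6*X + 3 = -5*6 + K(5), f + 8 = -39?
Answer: 2296/3 ≈ 765.33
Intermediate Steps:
f = -47 (f = -8 - 39 = -47)
u(V, A) = A + V
X = -14/3 (X = -½ + (-5*6 + 5)/6 = -½ + (-30 + 5)/6 = -½ + (⅙)*(-25) = -½ - 25/6 = -14/3 ≈ -4.6667)
u(-117, f)*X = (-47 - 117)*(-14/3) = -164*(-14/3) = 2296/3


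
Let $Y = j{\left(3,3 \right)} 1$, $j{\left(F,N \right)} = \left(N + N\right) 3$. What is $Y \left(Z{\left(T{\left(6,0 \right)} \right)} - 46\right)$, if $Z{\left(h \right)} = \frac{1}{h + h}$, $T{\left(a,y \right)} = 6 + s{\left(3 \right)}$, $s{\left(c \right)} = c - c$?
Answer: $- \frac{1653}{2} \approx -826.5$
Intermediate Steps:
$s{\left(c \right)} = 0$
$j{\left(F,N \right)} = 6 N$ ($j{\left(F,N \right)} = 2 N 3 = 6 N$)
$T{\left(a,y \right)} = 6$ ($T{\left(a,y \right)} = 6 + 0 = 6$)
$Y = 18$ ($Y = 6 \cdot 3 \cdot 1 = 18 \cdot 1 = 18$)
$Z{\left(h \right)} = \frac{1}{2 h}$
$Y \left(Z{\left(T{\left(6,0 \right)} \right)} - 46\right) = 18 \left(\frac{1}{2 \cdot 6} - 46\right) = 18 \left(\frac{1}{2} \cdot \frac{1}{6} - 46\right) = 18 \left(\frac{1}{12} - 46\right) = 18 \left(- \frac{551}{12}\right) = - \frac{1653}{2}$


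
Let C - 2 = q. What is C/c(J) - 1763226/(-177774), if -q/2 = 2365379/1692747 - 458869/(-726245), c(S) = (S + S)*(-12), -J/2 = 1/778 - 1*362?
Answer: 1220970012436454699348723/123100572783568285514700 ≈ 9.9185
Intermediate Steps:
J = 281635/389 (J = -2*(1/778 - 1*362) = -2*(1/778 - 362) = -2*(-281635/778) = 281635/389 ≈ 724.00)
c(S) = -24*S (c(S) = (2*S)*(-12) = -24*S)
q = -4989187589996/1229349045015 (q = -2*(2365379/1692747 - 458869/(-726245)) = -2*(2365379*(1/1692747) - 458869*(-1/726245)) = -2*(2365379/1692747 + 458869/726245) = -2*2494593794998/1229349045015 = -4989187589996/1229349045015 ≈ -4.0584)
C = -2530489499966/1229349045015 (C = 2 - 4989187589996/1229349045015 = -2530489499966/1229349045015 ≈ -2.0584)
C/c(J) - 1763226/(-177774) = -2530489499966/(1229349045015*((-24*281635/389))) - 1763226/(-177774) = -2530489499966/(1229349045015*(-6759240/389)) - 1763226*(-1/177774) = -2530489499966/1229349045015*(-389/6759240) + 293871/29629 = 492180207743387/4154732619513594300 + 293871/29629 = 1220970012436454699348723/123100572783568285514700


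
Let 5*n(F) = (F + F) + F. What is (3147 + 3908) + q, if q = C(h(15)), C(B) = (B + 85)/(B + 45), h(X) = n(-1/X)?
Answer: 1982986/281 ≈ 7056.9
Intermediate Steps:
n(F) = 3*F/5 (n(F) = ((F + F) + F)/5 = (2*F + F)/5 = (3*F)/5 = 3*F/5)
h(X) = -3/(5*X) (h(X) = 3*(-1/X)/5 = -3/(5*X))
C(B) = (85 + B)/(45 + B)
q = 531/281 (q = (85 - 3/5/15)/(45 - 3/5/15) = (85 - 3/5*1/15)/(45 - 3/5*1/15) = (85 - 1/25)/(45 - 1/25) = (2124/25)/(1124/25) = (25/1124)*(2124/25) = 531/281 ≈ 1.8897)
(3147 + 3908) + q = (3147 + 3908) + 531/281 = 7055 + 531/281 = 1982986/281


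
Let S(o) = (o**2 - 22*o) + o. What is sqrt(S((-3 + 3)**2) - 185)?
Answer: I*sqrt(185) ≈ 13.601*I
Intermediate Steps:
S(o) = o**2 - 21*o
sqrt(S((-3 + 3)**2) - 185) = sqrt((-3 + 3)**2*(-21 + (-3 + 3)**2) - 185) = sqrt(0**2*(-21 + 0**2) - 185) = sqrt(0*(-21 + 0) - 185) = sqrt(0*(-21) - 185) = sqrt(0 - 185) = sqrt(-185) = I*sqrt(185)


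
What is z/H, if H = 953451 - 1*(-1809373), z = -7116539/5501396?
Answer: -7116539/15199388902304 ≈ -4.6821e-7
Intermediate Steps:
z = -7116539/5501396 (z = -7116539*1/5501396 = -7116539/5501396 ≈ -1.2936)
H = 2762824 (H = 953451 + 1809373 = 2762824)
z/H = -7116539/5501396/2762824 = -7116539/5501396*1/2762824 = -7116539/15199388902304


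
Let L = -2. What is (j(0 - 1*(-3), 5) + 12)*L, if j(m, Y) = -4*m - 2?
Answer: 4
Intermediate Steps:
j(m, Y) = -2 - 4*m
(j(0 - 1*(-3), 5) + 12)*L = ((-2 - 4*(0 - 1*(-3))) + 12)*(-2) = ((-2 - 4*(0 + 3)) + 12)*(-2) = ((-2 - 4*3) + 12)*(-2) = ((-2 - 12) + 12)*(-2) = (-14 + 12)*(-2) = -2*(-2) = 4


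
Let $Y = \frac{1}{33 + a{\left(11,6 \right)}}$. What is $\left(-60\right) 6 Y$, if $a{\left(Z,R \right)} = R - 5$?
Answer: $- \frac{180}{17} \approx -10.588$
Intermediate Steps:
$a{\left(Z,R \right)} = -5 + R$
$Y = \frac{1}{34}$ ($Y = \frac{1}{33 + \left(-5 + 6\right)} = \frac{1}{33 + 1} = \frac{1}{34} \approx 0.029412$)
$\left(-60\right) 6 Y = \left(-60\right) 6 \cdot \frac{1}{34} = \left(-360\right) \frac{1}{34} = - \frac{180}{17}$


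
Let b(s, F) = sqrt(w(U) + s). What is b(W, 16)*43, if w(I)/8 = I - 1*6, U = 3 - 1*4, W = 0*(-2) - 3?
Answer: 43*I*sqrt(59) ≈ 330.29*I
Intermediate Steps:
W = -3 (W = 0 - 3 = -3)
U = -1 (U = 3 - 4 = -1)
w(I) = -48 + 8*I (w(I) = 8*(I - 1*6) = 8*(I - 6) = 8*(-6 + I) = -48 + 8*I)
b(s, F) = sqrt(-56 + s) (b(s, F) = sqrt((-48 + 8*(-1)) + s) = sqrt((-48 - 8) + s) = sqrt(-56 + s))
b(W, 16)*43 = sqrt(-56 - 3)*43 = sqrt(-59)*43 = (I*sqrt(59))*43 = 43*I*sqrt(59)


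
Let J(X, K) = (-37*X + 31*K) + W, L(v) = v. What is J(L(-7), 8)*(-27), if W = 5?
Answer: -13824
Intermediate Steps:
J(X, K) = 5 - 37*X + 31*K (J(X, K) = (-37*X + 31*K) + 5 = 5 - 37*X + 31*K)
J(L(-7), 8)*(-27) = (5 - 37*(-7) + 31*8)*(-27) = (5 + 259 + 248)*(-27) = 512*(-27) = -13824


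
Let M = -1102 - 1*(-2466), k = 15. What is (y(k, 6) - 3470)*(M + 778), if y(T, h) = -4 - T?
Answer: -7473438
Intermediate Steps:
M = 1364 (M = -1102 + 2466 = 1364)
(y(k, 6) - 3470)*(M + 778) = ((-4 - 1*15) - 3470)*(1364 + 778) = ((-4 - 15) - 3470)*2142 = (-19 - 3470)*2142 = -3489*2142 = -7473438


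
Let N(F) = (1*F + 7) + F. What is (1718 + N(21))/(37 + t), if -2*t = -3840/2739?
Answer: 1613271/34421 ≈ 46.869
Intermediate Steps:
t = 640/913 (t = -(-1920)/2739 = -½*(-1280/913) = 640/913 ≈ 0.70099)
N(F) = 7 + 2*F (N(F) = (F + 7) + F = (7 + F) + F = 7 + 2*F)
(1718 + N(21))/(37 + t) = (1718 + (7 + 2*21))/(37 + 640/913) = (1718 + (7 + 42))/(34421/913) = (1718 + 49)*(913/34421) = 1767*(913/34421) = 1613271/34421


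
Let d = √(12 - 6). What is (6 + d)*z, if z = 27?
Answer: 162 + 27*√6 ≈ 228.14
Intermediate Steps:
d = √6 ≈ 2.4495
(6 + d)*z = (6 + √6)*27 = 162 + 27*√6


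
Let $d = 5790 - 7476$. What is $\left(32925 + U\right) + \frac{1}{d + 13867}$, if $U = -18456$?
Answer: $\frac{176246890}{12181} \approx 14469.0$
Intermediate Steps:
$d = -1686$
$\left(32925 + U\right) + \frac{1}{d + 13867} = \left(32925 - 18456\right) + \frac{1}{-1686 + 13867} = 14469 + \frac{1}{12181} = \frac{176246890}{12181}$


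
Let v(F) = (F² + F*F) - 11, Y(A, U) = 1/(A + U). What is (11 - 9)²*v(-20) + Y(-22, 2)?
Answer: 63119/20 ≈ 3155.9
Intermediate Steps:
v(F) = -11 + 2*F² (v(F) = (F² + F²) - 11 = 2*F² - 11 = -11 + 2*F²)
(11 - 9)²*v(-20) + Y(-22, 2) = (11 - 9)²*(-11 + 2*(-20)²) + 1/(-22 + 2) = 2²*(-11 + 2*400) + 1/(-20) = 4*(-11 + 800) - 1/20 = 4*789 - 1/20 = 3156 - 1/20 = 63119/20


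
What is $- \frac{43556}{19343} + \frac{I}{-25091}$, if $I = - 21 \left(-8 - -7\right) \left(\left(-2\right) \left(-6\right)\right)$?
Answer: $- \frac{1097738032}{485335213} \approx -2.2618$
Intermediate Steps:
$I = 252$ ($I = - 21 \left(-8 + 7\right) 12 = \left(-21\right) \left(-1\right) 12 = 21 \cdot 12 = 252$)
$- \frac{43556}{19343} + \frac{I}{-25091} = - \frac{43556}{19343} + \frac{252}{-25091} = \left(-43556\right) \frac{1}{19343} + 252 \left(- \frac{1}{25091}\right) = - \frac{43556}{19343} - \frac{252}{25091} = - \frac{1097738032}{485335213}$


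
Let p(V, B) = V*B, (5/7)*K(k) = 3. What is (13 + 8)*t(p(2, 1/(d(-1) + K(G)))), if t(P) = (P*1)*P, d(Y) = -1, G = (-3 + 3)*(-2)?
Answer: 525/64 ≈ 8.2031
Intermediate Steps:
G = 0 (G = 0*(-2) = 0)
K(k) = 21/5 (K(k) = (7/5)*3 = 21/5)
p(V, B) = B*V
t(P) = P**2 (t(P) = P*P = P**2)
(13 + 8)*t(p(2, 1/(d(-1) + K(G)))) = (13 + 8)*(2/(-1 + 21/5))**2 = 21*(2/(16/5))**2 = 21*((5/16)*2)**2 = 21*(5/8)**2 = 21*(25/64) = 525/64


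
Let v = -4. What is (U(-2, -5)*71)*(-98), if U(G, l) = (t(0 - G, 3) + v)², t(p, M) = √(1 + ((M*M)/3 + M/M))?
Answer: -146118 + 55664*√5 ≈ -21650.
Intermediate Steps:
t(p, M) = √(2 + M²/3) (t(p, M) = √(1 + (M²*(⅓) + 1)) = √(1 + (M²/3 + 1)) = √(1 + (1 + M²/3)) = √(2 + M²/3))
U(G, l) = (-4 + √5)² (U(G, l) = (√(18 + 3*3²)/3 - 4)² = (√(18 + 3*9)/3 - 4)² = (√(18 + 27)/3 - 4)² = (√45/3 - 4)² = ((3*√5)/3 - 4)² = (√5 - 4)² = (-4 + √5)²)
(U(-2, -5)*71)*(-98) = ((4 - √5)²*71)*(-98) = (71*(4 - √5)²)*(-98) = -6958*(4 - √5)²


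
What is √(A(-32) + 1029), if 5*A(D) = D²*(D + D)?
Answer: I*√301955/5 ≈ 109.9*I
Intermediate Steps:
A(D) = 2*D³/5 (A(D) = (D²*(D + D))/5 = (D²*(2*D))/5 = (2*D³)/5 = 2*D³/5)
√(A(-32) + 1029) = √((⅖)*(-32)³ + 1029) = √((⅖)*(-32768) + 1029) = √(-65536/5 + 1029) = √(-60391/5) = I*√301955/5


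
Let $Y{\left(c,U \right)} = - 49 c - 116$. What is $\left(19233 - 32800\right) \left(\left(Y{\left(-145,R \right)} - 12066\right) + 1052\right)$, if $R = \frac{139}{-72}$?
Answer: $54607175$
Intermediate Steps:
$R = - \frac{139}{72}$ ($R = 139 \left(- \frac{1}{72}\right) = - \frac{139}{72} \approx -1.9306$)
$Y{\left(c,U \right)} = -116 - 49 c$
$\left(19233 - 32800\right) \left(\left(Y{\left(-145,R \right)} - 12066\right) + 1052\right) = \left(19233 - 32800\right) \left(\left(\left(-116 - -7105\right) - 12066\right) + 1052\right) = - 13567 \left(\left(\left(-116 + 7105\right) - 12066\right) + 1052\right) = - 13567 \left(\left(6989 - 12066\right) + 1052\right) = - 13567 \left(-5077 + 1052\right) = \left(-13567\right) \left(-4025\right) = 54607175$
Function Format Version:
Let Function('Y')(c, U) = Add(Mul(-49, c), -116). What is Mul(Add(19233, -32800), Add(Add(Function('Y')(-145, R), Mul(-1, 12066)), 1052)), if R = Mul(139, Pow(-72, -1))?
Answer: 54607175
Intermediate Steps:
R = Rational(-139, 72) (R = Mul(139, Rational(-1, 72)) = Rational(-139, 72) ≈ -1.9306)
Function('Y')(c, U) = Add(-116, Mul(-49, c))
Mul(Add(19233, -32800), Add(Add(Function('Y')(-145, R), Mul(-1, 12066)), 1052)) = Mul(Add(19233, -32800), Add(Add(Add(-116, Mul(-49, -145)), Mul(-1, 12066)), 1052)) = Mul(-13567, Add(Add(Add(-116, 7105), -12066), 1052)) = Mul(-13567, Add(Add(6989, -12066), 1052)) = Mul(-13567, Add(-5077, 1052)) = Mul(-13567, -4025) = 54607175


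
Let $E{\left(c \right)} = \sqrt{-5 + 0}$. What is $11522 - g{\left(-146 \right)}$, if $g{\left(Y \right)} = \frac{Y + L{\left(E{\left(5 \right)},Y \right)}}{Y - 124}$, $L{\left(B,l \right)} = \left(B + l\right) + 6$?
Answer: $\frac{1555327}{135} + \frac{i \sqrt{5}}{270} \approx 11521.0 + 0.0082817 i$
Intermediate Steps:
$E{\left(c \right)} = i \sqrt{5}$ ($E{\left(c \right)} = \sqrt{-5} = i \sqrt{5}$)
$L{\left(B,l \right)} = 6 + B + l$
$g{\left(Y \right)} = \frac{6 + 2 Y + i \sqrt{5}}{-124 + Y}$ ($g{\left(Y \right)} = \frac{Y + \left(6 + i \sqrt{5} + Y\right)}{Y - 124} = \frac{Y + \left(6 + Y + i \sqrt{5}\right)}{-124 + Y} = \frac{6 + 2 Y + i \sqrt{5}}{-124 + Y}$)
$11522 - g{\left(-146 \right)} = 11522 - \frac{6 + 2 \left(-146\right) + i \sqrt{5}}{-124 - 146} = 11522 - \frac{6 - 292 + i \sqrt{5}}{-270} = 11522 - - \frac{-286 + i \sqrt{5}}{270} = 11522 - \left(\frac{143}{135} - \frac{i \sqrt{5}}{270}\right) = \frac{1555327}{135} + \frac{i \sqrt{5}}{270}$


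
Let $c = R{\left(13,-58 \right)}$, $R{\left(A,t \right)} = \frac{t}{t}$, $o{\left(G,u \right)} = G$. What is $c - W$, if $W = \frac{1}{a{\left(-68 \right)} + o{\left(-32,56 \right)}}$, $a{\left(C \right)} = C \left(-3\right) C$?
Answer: $\frac{13905}{13904} \approx 1.0001$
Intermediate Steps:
$R{\left(A,t \right)} = 1$
$a{\left(C \right)} = - 3 C^{2}$ ($a{\left(C \right)} = - 3 C C = - 3 C^{2}$)
$c = 1$
$W = - \frac{1}{13904}$ ($W = \frac{1}{- 3 \left(-68\right)^{2} - 32} = \frac{1}{\left(-3\right) 4624 - 32} = \frac{1}{-13872 - 32} = \frac{1}{-13904} = - \frac{1}{13904} \approx -7.1922 \cdot 10^{-5}$)
$c - W = 1 - - \frac{1}{13904} = 1 + \frac{1}{13904} = \frac{13905}{13904}$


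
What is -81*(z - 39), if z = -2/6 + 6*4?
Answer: 1242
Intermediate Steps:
z = 71/3 (z = -2*⅙ + 24 = -⅓ + 24 = 71/3 ≈ 23.667)
-81*(z - 39) = -81*(71/3 - 39) = -81*(-46/3) = 1242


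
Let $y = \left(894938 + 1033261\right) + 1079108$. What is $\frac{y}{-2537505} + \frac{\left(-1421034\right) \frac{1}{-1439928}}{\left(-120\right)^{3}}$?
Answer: $- \frac{27713968900048771}{23384476797696000} \approx -1.1851$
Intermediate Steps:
$y = 3007307$ ($y = 1928199 + 1079108 = 3007307$)
$\frac{y}{-2537505} + \frac{\left(-1421034\right) \frac{1}{-1439928}}{\left(-120\right)^{3}} = \frac{3007307}{-2537505} + \frac{\left(-1421034\right) \frac{1}{-1439928}}{\left(-120\right)^{3}} = 3007307 \left(- \frac{1}{2537505}\right) + \frac{\left(-1421034\right) \left(- \frac{1}{1439928}\right)}{-1728000} = - \frac{3007307}{2537505} + \frac{236839}{239988} \left(- \frac{1}{1728000}\right) = - \frac{3007307}{2537505} - \frac{236839}{414699264000} = - \frac{27713968900048771}{23384476797696000}$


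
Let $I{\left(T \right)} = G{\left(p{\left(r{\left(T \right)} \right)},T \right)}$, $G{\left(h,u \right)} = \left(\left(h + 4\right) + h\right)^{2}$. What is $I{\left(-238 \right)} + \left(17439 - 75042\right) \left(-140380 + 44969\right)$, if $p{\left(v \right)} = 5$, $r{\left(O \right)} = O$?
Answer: $5495960029$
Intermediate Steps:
$G{\left(h,u \right)} = \left(4 + 2 h\right)^{2}$ ($G{\left(h,u \right)} = \left(\left(4 + h\right) + h\right)^{2} = \left(4 + 2 h\right)^{2}$)
$I{\left(T \right)} = 196$ ($I{\left(T \right)} = 4 \left(2 + 5\right)^{2} = 4 \cdot 7^{2} = 4 \cdot 49 = 196$)
$I{\left(-238 \right)} + \left(17439 - 75042\right) \left(-140380 + 44969\right) = 196 + \left(17439 - 75042\right) \left(-140380 + 44969\right) = 196 - -5495959833 = 196 + 5495959833 = 5495960029$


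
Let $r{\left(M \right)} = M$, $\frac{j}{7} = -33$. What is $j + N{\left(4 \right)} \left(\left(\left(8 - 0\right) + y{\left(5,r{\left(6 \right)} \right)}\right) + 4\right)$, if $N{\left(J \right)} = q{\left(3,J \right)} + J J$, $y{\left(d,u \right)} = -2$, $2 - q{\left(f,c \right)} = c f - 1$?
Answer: $-161$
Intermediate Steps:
$q{\left(f,c \right)} = 3 - c f$ ($q{\left(f,c \right)} = 2 - \left(c f - 1\right) = 2 - \left(-1 + c f\right) = 3 - c f$)
$j = -231$ ($j = 7 \left(-33\right) = -231$)
$N{\left(J \right)} = 3 + J^{2} - 3 J$ ($N{\left(J \right)} = \left(3 - J 3\right) + J J = \left(3 - 3 J\right) + J^{2} = 3 + J^{2} - 3 J$)
$j + N{\left(4 \right)} \left(\left(\left(8 - 0\right) + y{\left(5,r{\left(6 \right)} \right)}\right) + 4\right) = -231 + \left(3 + 4^{2} - 12\right) \left(\left(\left(8 - 0\right) - 2\right) + 4\right) = -231 + \left(3 + 16 - 12\right) \left(\left(\left(8 + 0\right) - 2\right) + 4\right) = -231 + 7 \left(\left(8 - 2\right) + 4\right) = -231 + 7 \left(6 + 4\right) = -231 + 7 \cdot 10 = -231 + 70 = -161$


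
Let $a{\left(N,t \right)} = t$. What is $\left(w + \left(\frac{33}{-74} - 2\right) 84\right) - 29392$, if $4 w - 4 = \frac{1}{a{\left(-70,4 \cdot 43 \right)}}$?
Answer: $- \frac{753407435}{25456} \approx -29596.0$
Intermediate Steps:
$w = \frac{689}{688}$ ($w = 1 + \frac{1}{4 \cdot 4 \cdot 43} = 1 + \frac{1}{4 \cdot 172} = 1 + \frac{1}{4} \cdot \frac{1}{172} = 1 + \frac{1}{688} = \frac{689}{688} \approx 1.0015$)
$\left(w + \left(\frac{33}{-74} - 2\right) 84\right) - 29392 = \left(\frac{689}{688} + \left(\frac{33}{-74} - 2\right) 84\right) - 29392 = \left(\frac{689}{688} + \left(33 \left(- \frac{1}{74}\right) - 2\right) 84\right) - 29392 = \left(\frac{689}{688} + \left(- \frac{33}{74} - 2\right) 84\right) - 29392 = \left(\frac{689}{688} - \frac{7602}{37}\right) - 29392 = - \frac{5204683}{25456} - 29392 = - \frac{753407435}{25456}$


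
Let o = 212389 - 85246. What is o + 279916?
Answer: 407059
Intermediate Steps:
o = 127143
o + 279916 = 127143 + 279916 = 407059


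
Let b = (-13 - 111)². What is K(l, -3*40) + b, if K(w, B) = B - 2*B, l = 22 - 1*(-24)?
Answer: 15496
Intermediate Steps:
l = 46 (l = 22 + 24 = 46)
b = 15376 (b = (-124)² = 15376)
K(w, B) = -B
K(l, -3*40) + b = -(-3)*40 + 15376 = -1*(-120) + 15376 = 120 + 15376 = 15496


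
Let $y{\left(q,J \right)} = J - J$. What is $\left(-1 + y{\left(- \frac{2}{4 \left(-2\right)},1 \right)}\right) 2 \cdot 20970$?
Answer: $-41940$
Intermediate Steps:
$y{\left(q,J \right)} = 0$
$\left(-1 + y{\left(- \frac{2}{4 \left(-2\right)},1 \right)}\right) 2 \cdot 20970 = \left(-1 + 0\right) 2 \cdot 20970 = \left(-1\right) 2 \cdot 20970 = \left(-2\right) 20970 = -41940$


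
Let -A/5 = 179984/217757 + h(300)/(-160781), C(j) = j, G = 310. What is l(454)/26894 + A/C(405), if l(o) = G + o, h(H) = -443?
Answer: 692889615882229/38134431284273919 ≈ 0.018170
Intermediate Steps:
l(o) = 310 + o
A = -145172369275/35011188217 (A = -5*(179984/217757 - 443/(-160781)) = -5*(179984*(1/217757) - 443*(-1/160781)) = -5*(179984/217757 + 443/160781) = -5*29034473855/35011188217 = -145172369275/35011188217 ≈ -4.1465)
l(454)/26894 + A/C(405) = (310 + 454)/26894 - 145172369275/35011188217/405 = 764*(1/26894) - 145172369275/35011188217*1/405 = 382/13447 - 29034473855/2835906245577 = 692889615882229/38134431284273919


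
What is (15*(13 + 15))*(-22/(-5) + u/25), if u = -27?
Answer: 6972/5 ≈ 1394.4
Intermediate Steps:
(15*(13 + 15))*(-22/(-5) + u/25) = (15*(13 + 15))*(-22/(-5) - 27/25) = (15*28)*(-22*(-⅕) - 27*1/25) = 420*(22/5 - 27/25) = 420*(83/25) = 6972/5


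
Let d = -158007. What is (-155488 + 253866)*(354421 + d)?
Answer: 19322816492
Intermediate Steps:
(-155488 + 253866)*(354421 + d) = (-155488 + 253866)*(354421 - 158007) = 98378*196414 = 19322816492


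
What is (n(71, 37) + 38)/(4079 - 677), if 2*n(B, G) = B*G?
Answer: 901/2268 ≈ 0.39727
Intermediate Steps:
n(B, G) = B*G/2 (n(B, G) = (B*G)/2 = B*G/2)
(n(71, 37) + 38)/(4079 - 677) = ((1/2)*71*37 + 38)/(4079 - 677) = (2627/2 + 38)/3402 = (2703/2)*(1/3402) = 901/2268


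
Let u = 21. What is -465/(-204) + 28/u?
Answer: 737/204 ≈ 3.6127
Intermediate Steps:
-465/(-204) + 28/u = -465/(-204) + 28/21 = -465*(-1/204) + 28*(1/21) = 155/68 + 4/3 = 737/204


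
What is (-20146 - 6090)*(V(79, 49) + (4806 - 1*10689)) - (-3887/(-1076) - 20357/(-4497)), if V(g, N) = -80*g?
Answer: 1549171081425005/4838772 ≈ 3.2016e+8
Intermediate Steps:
(-20146 - 6090)*(V(79, 49) + (4806 - 1*10689)) - (-3887/(-1076) - 20357/(-4497)) = (-20146 - 6090)*(-80*79 + (4806 - 1*10689)) - (-3887/(-1076) - 20357/(-4497)) = -26236*(-6320 + (4806 - 10689)) - (-3887*(-1/1076) - 20357*(-1/4497)) = -26236*(-6320 - 5883) - (3887/1076 + 20357/4497) = -26236*(-12203) - 1*39383971/4838772 = 320157908 - 39383971/4838772 = 1549171081425005/4838772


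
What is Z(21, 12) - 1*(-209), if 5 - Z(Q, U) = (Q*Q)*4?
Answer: -1550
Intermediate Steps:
Z(Q, U) = 5 - 4*Q² (Z(Q, U) = 5 - Q*Q*4 = 5 - Q²*4 = 5 - 4*Q²)
Z(21, 12) - 1*(-209) = (5 - 4*21²) - 1*(-209) = (5 - 4*441) + 209 = (5 - 1764) + 209 = -1759 + 209 = -1550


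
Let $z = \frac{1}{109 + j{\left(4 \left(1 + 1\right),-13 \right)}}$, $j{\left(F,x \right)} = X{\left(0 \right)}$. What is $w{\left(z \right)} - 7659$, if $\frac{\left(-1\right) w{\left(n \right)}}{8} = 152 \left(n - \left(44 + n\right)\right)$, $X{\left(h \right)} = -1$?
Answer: $45845$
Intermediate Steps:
$j{\left(F,x \right)} = -1$
$z = \frac{1}{108}$ ($z = \frac{1}{109 - 1} = \frac{1}{108} \approx 0.0092593$)
$w{\left(n \right)} = 53504$ ($w{\left(n \right)} = - 8 \cdot 152 \left(n - \left(44 + n\right)\right) = - 8 \cdot 152 \left(-44\right) = \left(-8\right) \left(-6688\right) = 53504$)
$w{\left(z \right)} - 7659 = 53504 - 7659 = 45845$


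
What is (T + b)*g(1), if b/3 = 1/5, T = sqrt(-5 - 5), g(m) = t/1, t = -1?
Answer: -3/5 - I*sqrt(10) ≈ -0.6 - 3.1623*I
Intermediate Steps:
g(m) = -1 (g(m) = -1/1 = -1*1 = -1)
T = I*sqrt(10) (T = sqrt(-10) = I*sqrt(10) ≈ 3.1623*I)
b = 3/5 ≈ 0.60000
(T + b)*g(1) = (I*sqrt(10) + 3/5)*(-1) = (3/5 + I*sqrt(10))*(-1) = -3/5 - I*sqrt(10)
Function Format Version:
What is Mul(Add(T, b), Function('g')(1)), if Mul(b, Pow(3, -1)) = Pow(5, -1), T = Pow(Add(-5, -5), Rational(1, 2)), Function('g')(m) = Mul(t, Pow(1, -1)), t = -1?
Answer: Add(Rational(-3, 5), Mul(-1, I, Pow(10, Rational(1, 2)))) ≈ Add(-0.60000, Mul(-3.1623, I))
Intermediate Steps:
Function('g')(m) = -1 (Function('g')(m) = Mul(-1, Pow(1, -1)) = Mul(-1, 1) = -1)
T = Mul(I, Pow(10, Rational(1, 2))) (T = Pow(-10, Rational(1, 2)) = Mul(I, Pow(10, Rational(1, 2))) ≈ Mul(3.1623, I))
b = Rational(3, 5) (b = Mul(3, Pow(5, -1)) = Mul(3, Rational(1, 5)) = Rational(3, 5) ≈ 0.60000)
Mul(Add(T, b), Function('g')(1)) = Mul(Add(Mul(I, Pow(10, Rational(1, 2))), Rational(3, 5)), -1) = Mul(Add(Rational(3, 5), Mul(I, Pow(10, Rational(1, 2)))), -1) = Add(Rational(-3, 5), Mul(-1, I, Pow(10, Rational(1, 2))))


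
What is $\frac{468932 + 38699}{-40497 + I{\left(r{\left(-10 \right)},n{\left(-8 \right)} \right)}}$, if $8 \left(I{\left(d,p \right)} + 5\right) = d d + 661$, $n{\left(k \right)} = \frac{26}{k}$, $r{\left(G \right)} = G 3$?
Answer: $- \frac{4061048}{322455} \approx -12.594$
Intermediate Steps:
$r{\left(G \right)} = 3 G$
$I{\left(d,p \right)} = \frac{621}{8} + \frac{d^{2}}{8}$ ($I{\left(d,p \right)} = -5 + \frac{d d + 661}{8} = -5 + \frac{d^{2} + 661}{8} = -5 + \frac{661 + d^{2}}{8} = -5 + \left(\frac{661}{8} + \frac{d^{2}}{8}\right) = \frac{621}{8} + \frac{d^{2}}{8}$)
$\frac{468932 + 38699}{-40497 + I{\left(r{\left(-10 \right)},n{\left(-8 \right)} \right)}} = \frac{468932 + 38699}{-40497 + \left(\frac{621}{8} + \frac{\left(3 \left(-10\right)\right)^{2}}{8}\right)} = \frac{507631}{-40497 + \left(\frac{621}{8} + \frac{\left(-30\right)^{2}}{8}\right)} = \frac{507631}{-40497 + \left(\frac{621}{8} + \frac{1}{8} \cdot 900\right)} = \frac{507631}{-40497 + \left(\frac{621}{8} + \frac{225}{2}\right)} = \frac{507631}{-40497 + \frac{1521}{8}} = \frac{507631}{- \frac{322455}{8}} = 507631 \left(- \frac{8}{322455}\right) = - \frac{4061048}{322455}$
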